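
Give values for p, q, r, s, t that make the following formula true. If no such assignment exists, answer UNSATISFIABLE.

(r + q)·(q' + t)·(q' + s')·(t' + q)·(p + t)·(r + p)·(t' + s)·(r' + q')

p ↦ 1, q ↦ 0, r ↦ 1, s ↦ 1, t ↦ 0

Suppose r = 1.
(q') alone gives q = 0.
(t') alone gives t = 0.
(p) alone gives p = 1.
No clause remains; s is free.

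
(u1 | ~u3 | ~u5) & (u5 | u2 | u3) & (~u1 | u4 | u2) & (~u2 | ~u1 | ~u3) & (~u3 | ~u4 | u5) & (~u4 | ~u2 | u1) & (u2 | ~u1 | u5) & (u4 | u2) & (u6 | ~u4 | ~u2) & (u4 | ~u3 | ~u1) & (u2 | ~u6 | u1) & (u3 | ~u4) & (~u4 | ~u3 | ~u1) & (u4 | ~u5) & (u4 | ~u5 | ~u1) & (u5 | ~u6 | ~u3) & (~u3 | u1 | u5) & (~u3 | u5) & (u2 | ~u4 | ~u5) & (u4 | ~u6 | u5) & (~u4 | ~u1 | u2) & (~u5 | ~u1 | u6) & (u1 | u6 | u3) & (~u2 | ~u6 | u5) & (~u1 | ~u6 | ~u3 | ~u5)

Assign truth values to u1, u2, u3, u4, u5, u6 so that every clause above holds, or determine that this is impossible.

u1: 1, u2: 1, u3: 0, u4: 0, u5: 0, u6: 0

Try u4 = 0.
Unit clause (u2) forces u2 = 1.
Unit clause (~u5) forces u5 = 0.
Unit clause (~u3) forces u3 = 0.
Unit clause (~u6) forces u6 = 0.
Unit clause (u1) forces u1 = 1.
All clauses are satisfied.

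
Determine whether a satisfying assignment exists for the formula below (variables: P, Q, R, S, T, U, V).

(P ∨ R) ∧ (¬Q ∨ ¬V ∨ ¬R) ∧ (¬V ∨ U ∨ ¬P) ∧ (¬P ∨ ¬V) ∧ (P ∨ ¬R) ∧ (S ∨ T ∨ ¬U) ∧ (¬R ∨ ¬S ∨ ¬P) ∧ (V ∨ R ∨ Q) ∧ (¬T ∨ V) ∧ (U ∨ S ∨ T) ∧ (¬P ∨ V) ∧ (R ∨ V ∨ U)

Unsatisfiable

Case P = True:
(¬V) alone gives V = False.
That conflicts with the unit clause (V).
So P must be the other value — set P = False.
(R) alone gives R = True.
That conflicts with the unit clause (¬R).
Either choice for P ends in contradiction.
No assignment satisfies every clause.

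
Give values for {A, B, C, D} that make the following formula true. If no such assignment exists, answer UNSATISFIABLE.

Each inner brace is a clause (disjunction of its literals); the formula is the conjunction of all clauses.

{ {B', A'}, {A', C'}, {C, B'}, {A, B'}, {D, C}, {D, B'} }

Branch on B: set B = 0.
Branch on A: set A = 0.
Branch on D: set D = 1.
No clause remains; C is free.

A ↦ 0,  B ↦ 0,  C ↦ 0,  D ↦ 1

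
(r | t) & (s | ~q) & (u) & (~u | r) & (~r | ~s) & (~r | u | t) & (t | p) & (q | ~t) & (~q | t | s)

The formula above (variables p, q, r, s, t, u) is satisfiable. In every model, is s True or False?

False

Suppose s = 1.
Unit clause (u) forces u = 1.
Unit clause (r) forces r = 1.
That conflicts with the unit clause (~r).
So every satisfying assignment has s = False.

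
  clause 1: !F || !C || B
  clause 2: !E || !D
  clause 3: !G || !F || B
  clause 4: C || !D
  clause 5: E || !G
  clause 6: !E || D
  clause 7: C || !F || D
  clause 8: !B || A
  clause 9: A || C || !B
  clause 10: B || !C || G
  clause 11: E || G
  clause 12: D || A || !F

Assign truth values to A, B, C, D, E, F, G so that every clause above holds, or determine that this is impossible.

UNSATISFIABLE

Suppose E = false.
Unit clause (!G) forces G = false.
But (G) is also a unit clause — contradiction.
Backtrack on E: now try E = true.
Unit clause (!D) forces D = false.
But (D) is also a unit clause — contradiction.
Neither E = true nor E = false works.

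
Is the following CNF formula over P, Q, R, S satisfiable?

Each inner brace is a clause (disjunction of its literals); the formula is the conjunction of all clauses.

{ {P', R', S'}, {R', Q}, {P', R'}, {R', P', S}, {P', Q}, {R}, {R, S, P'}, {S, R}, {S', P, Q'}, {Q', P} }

From the singleton clause (R), R = 1.
From the singleton clause (Q), Q = 1.
From the singleton clause (P'), P = 0.
That conflicts with the unit clause (P).
No assignment satisfies every clause.

No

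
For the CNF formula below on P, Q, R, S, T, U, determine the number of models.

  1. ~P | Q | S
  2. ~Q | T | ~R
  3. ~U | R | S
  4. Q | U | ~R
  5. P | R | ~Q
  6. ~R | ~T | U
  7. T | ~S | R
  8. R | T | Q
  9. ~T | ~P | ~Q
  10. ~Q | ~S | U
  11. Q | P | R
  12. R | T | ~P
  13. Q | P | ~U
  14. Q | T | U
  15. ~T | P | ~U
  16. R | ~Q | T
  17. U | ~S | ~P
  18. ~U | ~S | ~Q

3

There are 2^6 = 64 truth assignments over (P, Q, R, S, T, U).
Split on R. With R = 1, the clauses containing R are satisfied and ~R drops from the rest; 2 of the 2^5 = 32 assignments to the other variables satisfy what remains.
With R = 0, by the same count on the reduced clause set, 1 assignment works.
(One model: P=T, Q=F, R=F, S=T, T=T, U=T.)
Total: 2 + 1 = 3.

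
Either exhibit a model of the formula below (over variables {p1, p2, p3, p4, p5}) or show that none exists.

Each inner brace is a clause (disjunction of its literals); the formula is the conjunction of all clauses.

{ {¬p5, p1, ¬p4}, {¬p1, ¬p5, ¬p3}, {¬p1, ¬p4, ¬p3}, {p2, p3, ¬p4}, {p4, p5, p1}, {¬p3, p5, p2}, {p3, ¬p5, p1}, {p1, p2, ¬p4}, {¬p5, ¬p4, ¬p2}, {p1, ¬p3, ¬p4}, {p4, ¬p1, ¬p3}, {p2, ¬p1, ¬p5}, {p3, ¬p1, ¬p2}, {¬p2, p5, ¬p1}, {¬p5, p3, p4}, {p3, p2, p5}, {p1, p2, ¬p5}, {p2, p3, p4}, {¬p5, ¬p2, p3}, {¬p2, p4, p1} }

Case p5 = False:
Case p4 = True:
Case p1 = False:
From the singleton clause (p2), p2 = True.
From the singleton clause (¬p3), p3 = False.
This assignment satisfies each clause.

p1: False; p2: True; p3: False; p4: True; p5: False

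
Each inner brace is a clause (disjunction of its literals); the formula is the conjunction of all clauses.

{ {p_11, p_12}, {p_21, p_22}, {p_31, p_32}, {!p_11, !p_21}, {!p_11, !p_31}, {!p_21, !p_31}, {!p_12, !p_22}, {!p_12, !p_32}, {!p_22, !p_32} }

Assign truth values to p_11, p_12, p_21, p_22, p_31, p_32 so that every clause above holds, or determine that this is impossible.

UNSATISFIABLE

Suppose p_11 = true.
The clause (!p_21) is unit, so p_21 = false.
The clause (p_22) is unit, so p_22 = true.
The clause (!p_31) is unit, so p_31 = false.
The clause (p_32) is unit, so p_32 = true.
Now (!p_32) is unsatisfied and unit — conflict.
So p_11 must be the other value — set p_11 = false.
The clause (p_12) is unit, so p_12 = true.
The clause (!p_22) is unit, so p_22 = false.
The clause (p_21) is unit, so p_21 = true.
The clause (!p_31) is unit, so p_31 = false.
The clause (p_32) is unit, so p_32 = true.
Now (!p_32) is unsatisfied and unit — conflict.
Both values of p_11 lead to a conflict.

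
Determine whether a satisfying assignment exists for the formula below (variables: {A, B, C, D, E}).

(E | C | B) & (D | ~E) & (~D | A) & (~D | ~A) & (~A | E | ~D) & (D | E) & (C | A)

Suppose D = 1.
(A) alone gives A = 1.
But (~A) is also a unit clause — contradiction.
That branch fails; take D = 0 instead.
(~E) alone gives E = 0.
But (E) is also a unit clause — contradiction.
Either choice for D ends in contradiction.
No assignment satisfies every clause.

No, unsatisfiable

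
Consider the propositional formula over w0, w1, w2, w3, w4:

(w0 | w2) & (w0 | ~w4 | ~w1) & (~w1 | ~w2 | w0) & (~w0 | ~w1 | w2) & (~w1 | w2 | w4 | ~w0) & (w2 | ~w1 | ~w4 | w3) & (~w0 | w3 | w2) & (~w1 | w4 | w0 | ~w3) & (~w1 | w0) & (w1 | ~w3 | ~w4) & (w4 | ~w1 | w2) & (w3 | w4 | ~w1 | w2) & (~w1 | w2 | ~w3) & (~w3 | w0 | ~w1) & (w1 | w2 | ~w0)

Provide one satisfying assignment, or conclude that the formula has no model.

w0: 1; w1: 1; w2: 1; w3: 1; w4: 0

Try w0 = 1.
Try w1 = 1.
The clause (w2) is unit, so w2 = 1.
All clauses hold; w3, w4 can take either value.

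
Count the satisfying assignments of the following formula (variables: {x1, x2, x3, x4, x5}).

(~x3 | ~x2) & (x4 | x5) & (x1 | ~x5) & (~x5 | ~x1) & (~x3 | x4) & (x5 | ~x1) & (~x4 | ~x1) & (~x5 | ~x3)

3

There are 2^5 = 32 truth assignments over (x1, x2, x3, x4, x5).
Split on x3. With x3 = 1, the clauses containing x3 are satisfied and ~x3 drops from the rest; 1 of the 2^4 = 16 assignments to the other variables satisfy what remains.
With x3 = 0, by the same count on the reduced clause set, 2 assignments work.
(One model: x1=F, x2=F, x3=F, x4=T, x5=F.)
Total: 1 + 2 = 3.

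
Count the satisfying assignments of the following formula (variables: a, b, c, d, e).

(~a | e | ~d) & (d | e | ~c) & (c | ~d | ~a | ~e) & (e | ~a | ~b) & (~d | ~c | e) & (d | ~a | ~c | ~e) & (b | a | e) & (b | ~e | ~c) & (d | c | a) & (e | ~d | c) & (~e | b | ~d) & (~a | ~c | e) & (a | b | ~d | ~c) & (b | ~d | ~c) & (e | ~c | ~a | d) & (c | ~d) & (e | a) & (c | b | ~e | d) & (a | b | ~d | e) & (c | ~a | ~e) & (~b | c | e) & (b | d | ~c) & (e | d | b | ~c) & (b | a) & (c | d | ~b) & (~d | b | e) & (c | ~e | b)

4

There are 2^5 = 32 truth assignments over (a, b, c, d, e).
Split on a. With a = 1, the clauses containing a are satisfied and ~a drops from the rest; 2 of the 2^4 = 16 assignments to the other variables satisfy what remains.
With a = 0, by the same count on the reduced clause set, 2 assignments work.
(One model: a=F, b=T, c=T, d=F, e=T.)
Total: 2 + 2 = 4.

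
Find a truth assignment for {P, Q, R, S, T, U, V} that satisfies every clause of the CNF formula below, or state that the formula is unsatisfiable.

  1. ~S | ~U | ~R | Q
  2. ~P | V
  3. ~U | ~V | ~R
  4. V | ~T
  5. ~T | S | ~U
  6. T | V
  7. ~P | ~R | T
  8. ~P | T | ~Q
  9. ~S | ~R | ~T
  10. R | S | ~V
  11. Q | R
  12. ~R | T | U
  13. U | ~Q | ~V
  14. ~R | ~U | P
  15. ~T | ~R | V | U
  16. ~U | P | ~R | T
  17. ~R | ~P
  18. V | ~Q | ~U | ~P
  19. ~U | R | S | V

P ↦ 0,  Q ↦ 1,  R ↦ 0,  S ↦ 1,  T ↦ 0,  U ↦ 1,  V ↦ 1

Suppose P = 0.
Suppose V = 1.
Suppose U = 1.
The clause (~R) is unit, so R = 0.
The clause (S) is unit, so S = 1.
The clause (Q) is unit, so Q = 1.
Every clause is now satisfied; T is unconstrained.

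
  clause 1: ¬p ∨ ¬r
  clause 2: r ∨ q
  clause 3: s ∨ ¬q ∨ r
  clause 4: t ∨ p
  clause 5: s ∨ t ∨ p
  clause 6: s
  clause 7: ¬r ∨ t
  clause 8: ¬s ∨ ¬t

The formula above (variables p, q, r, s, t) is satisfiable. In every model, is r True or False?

False

Suppose r = True.
(¬p) alone gives p = False.
(t) alone gives t = True.
(s) alone gives s = True.
Now (¬s) is unsatisfied and unit — conflict.
So every satisfying assignment has r = False.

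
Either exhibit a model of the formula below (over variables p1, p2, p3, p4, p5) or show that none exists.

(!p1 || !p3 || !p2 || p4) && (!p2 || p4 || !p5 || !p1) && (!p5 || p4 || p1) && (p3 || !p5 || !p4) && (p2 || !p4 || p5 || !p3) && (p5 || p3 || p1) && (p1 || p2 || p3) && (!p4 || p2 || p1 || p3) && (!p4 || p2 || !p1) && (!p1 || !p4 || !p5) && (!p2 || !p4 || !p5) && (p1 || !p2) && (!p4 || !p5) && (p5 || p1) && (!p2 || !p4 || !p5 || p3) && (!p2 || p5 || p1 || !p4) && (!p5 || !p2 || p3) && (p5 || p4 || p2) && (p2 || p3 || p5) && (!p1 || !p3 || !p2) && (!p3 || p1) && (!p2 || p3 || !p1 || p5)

p1 ↦ true,  p2 ↦ false,  p3 ↦ false,  p4 ↦ false,  p5 ↦ true

Case p1 = true:
Case p4 = false:
Case p3 = false:
Case p2 = false:
The clause (p5) is unit, so p5 = true.
All clauses are satisfied.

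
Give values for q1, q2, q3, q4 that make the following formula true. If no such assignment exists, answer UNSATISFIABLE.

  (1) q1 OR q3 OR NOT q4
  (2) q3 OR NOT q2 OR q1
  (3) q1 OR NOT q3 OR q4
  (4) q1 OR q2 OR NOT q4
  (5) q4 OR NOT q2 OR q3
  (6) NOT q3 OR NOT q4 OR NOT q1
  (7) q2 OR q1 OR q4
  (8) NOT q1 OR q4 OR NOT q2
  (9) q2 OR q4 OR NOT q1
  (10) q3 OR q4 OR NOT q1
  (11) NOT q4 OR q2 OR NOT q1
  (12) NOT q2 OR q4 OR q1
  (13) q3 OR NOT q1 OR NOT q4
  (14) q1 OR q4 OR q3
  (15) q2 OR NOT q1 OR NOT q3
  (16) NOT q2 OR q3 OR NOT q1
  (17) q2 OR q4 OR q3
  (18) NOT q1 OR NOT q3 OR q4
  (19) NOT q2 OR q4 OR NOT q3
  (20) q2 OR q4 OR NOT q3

Try q1 = false.
Try q3 = true.
From the singleton clause (q4), q4 = true.
From the singleton clause (q2), q2 = true.
All clauses are satisfied.

q1 ↦ false, q2 ↦ true, q3 ↦ true, q4 ↦ true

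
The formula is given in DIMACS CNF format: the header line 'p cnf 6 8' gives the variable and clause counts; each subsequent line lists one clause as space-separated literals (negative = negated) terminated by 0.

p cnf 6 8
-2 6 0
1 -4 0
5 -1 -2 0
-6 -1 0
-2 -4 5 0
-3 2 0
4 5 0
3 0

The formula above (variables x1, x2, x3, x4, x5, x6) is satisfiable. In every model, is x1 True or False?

Suppose x1 = True.
(¬x6) alone gives x6 = False.
(¬x2) alone gives x2 = False.
(¬x3) alone gives x3 = False.
That conflicts with the unit clause (x3).
So every satisfying assignment has x1 = False.

False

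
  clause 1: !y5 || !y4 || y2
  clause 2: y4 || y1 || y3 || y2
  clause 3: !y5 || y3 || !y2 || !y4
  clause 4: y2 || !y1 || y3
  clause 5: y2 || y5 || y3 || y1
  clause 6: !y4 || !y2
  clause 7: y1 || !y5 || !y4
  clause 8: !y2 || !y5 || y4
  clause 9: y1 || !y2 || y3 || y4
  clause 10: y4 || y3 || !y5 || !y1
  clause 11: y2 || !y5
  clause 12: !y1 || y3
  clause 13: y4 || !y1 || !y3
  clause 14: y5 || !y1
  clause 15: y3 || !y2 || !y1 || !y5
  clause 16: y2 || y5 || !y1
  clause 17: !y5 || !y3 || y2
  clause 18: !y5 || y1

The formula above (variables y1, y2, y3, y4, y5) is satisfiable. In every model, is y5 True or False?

False

Suppose y5 = true.
The clause (y2) is unit, so y2 = true.
The clause (!y4) is unit, so y4 = false.
That conflicts with the unit clause (y4).
So every satisfying assignment has y5 = False.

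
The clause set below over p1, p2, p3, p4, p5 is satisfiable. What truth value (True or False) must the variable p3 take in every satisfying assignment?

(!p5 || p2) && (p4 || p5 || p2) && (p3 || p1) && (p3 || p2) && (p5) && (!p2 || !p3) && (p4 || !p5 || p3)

False

Suppose p3 = true.
The clause (p5) is unit, so p5 = true.
The clause (p2) is unit, so p2 = true.
That conflicts with the unit clause (!p2).
So every satisfying assignment has p3 = False.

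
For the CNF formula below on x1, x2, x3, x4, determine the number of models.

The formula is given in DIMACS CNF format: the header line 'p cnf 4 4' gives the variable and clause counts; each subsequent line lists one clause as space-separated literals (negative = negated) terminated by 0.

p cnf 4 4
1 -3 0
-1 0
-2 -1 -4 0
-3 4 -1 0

There are 2^4 = 16 truth assignments over (x1, x2, x3, x4).
Split on x4. With x4 = True, the clauses containing x4 are satisfied and ¬x4 drops from the rest; 2 of the 2^3 = 8 assignments to the other variables satisfy what remains.
With x4 = False, by the same count on the reduced clause set, 2 assignments work.
Total: 2 + 2 = 4.

4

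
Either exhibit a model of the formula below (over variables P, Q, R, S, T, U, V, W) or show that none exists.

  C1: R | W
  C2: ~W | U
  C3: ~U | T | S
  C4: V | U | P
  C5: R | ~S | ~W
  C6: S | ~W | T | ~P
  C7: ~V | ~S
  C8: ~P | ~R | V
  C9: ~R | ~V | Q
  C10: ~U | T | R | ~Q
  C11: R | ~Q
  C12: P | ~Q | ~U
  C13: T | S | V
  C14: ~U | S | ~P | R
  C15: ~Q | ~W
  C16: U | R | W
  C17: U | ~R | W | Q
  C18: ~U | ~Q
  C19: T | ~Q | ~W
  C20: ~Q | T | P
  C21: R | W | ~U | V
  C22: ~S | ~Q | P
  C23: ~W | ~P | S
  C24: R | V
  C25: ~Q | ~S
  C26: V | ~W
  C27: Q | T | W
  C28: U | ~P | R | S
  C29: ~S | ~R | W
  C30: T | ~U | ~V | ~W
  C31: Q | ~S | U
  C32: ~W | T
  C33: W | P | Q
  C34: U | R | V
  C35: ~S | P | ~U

P: 0,  Q: 0,  R: 0,  S: 0,  T: 1,  U: 1,  V: 1,  W: 1

Try R = 0.
Unit clause (W) forces W = 1.
Unit clause (U) forces U = 1.
Unit clause (~S) forces S = 0.
Unit clause (T) forces T = 1.
Unit clause (~Q) forces Q = 0.
Unit clause (~P) forces P = 0.
Unit clause (V) forces V = 1.
This assignment satisfies each clause.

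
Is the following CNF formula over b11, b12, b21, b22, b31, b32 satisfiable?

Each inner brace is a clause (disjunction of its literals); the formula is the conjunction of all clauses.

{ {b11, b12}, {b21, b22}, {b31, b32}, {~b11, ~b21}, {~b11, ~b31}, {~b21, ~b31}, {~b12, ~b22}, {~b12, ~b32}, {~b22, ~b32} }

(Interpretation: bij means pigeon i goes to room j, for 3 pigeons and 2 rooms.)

No

Case b11 = 1:
Unit clause (~b21) forces b21 = 0.
Unit clause (b22) forces b22 = 1.
Unit clause (~b31) forces b31 = 0.
Unit clause (b32) forces b32 = 1.
That conflicts with the unit clause (~b32).
Backtrack on b11: now try b11 = 0.
Unit clause (b12) forces b12 = 1.
Unit clause (~b22) forces b22 = 0.
Unit clause (b21) forces b21 = 1.
Unit clause (~b31) forces b31 = 0.
Unit clause (b32) forces b32 = 1.
That conflicts with the unit clause (~b32).
Neither b11 = 1 nor b11 = 0 works.
No assignment satisfies every clause.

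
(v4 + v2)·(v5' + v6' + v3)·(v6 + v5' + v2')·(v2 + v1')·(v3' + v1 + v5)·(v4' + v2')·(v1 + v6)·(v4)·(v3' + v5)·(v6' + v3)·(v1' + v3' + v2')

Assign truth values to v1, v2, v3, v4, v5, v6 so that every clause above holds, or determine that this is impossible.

v1 ↦ 0, v2 ↦ 0, v3 ↦ 1, v4 ↦ 1, v5 ↦ 1, v6 ↦ 1

The clause (v4) is unit, so v4 = 1.
The clause (v2') is unit, so v2 = 0.
The clause (v1') is unit, so v1 = 0.
The clause (v6) is unit, so v6 = 1.
The clause (v3) is unit, so v3 = 1.
The clause (v5) is unit, so v5 = 1.
All clauses are satisfied.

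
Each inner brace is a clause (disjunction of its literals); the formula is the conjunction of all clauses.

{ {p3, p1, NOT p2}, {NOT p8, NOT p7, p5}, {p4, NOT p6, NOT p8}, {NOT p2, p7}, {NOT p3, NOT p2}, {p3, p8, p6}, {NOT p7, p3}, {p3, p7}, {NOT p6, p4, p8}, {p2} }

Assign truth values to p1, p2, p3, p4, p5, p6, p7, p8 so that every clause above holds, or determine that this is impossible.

UNSATISFIABLE

(p2) alone gives p2 = true.
(p7) alone gives p7 = true.
(NOT p3) alone gives p3 = false.
That conflicts with the unit clause (p3).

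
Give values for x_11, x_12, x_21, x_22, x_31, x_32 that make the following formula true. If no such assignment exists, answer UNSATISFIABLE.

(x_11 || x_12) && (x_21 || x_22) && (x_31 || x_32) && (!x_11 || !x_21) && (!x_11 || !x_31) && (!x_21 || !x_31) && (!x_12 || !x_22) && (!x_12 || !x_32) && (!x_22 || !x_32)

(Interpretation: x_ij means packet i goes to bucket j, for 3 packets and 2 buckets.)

Branch on x_11: set x_11 = true.
(!x_21) alone gives x_21 = false.
(x_22) alone gives x_22 = true.
(!x_31) alone gives x_31 = false.
(x_32) alone gives x_32 = true.
But (!x_32) is also a unit clause — contradiction.
Undo x_11 and try x_11 = false.
(x_12) alone gives x_12 = true.
(!x_22) alone gives x_22 = false.
(x_21) alone gives x_21 = true.
(!x_31) alone gives x_31 = false.
(x_32) alone gives x_32 = true.
But (!x_32) is also a unit clause — contradiction.
Either choice for x_11 ends in contradiction.

UNSATISFIABLE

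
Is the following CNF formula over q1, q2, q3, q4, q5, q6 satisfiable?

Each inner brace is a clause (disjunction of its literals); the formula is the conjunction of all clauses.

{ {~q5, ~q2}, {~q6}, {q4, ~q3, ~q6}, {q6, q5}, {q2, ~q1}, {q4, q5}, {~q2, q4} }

The clause (~q6) is unit, so q6 = 0.
The clause (q5) is unit, so q5 = 1.
The clause (~q2) is unit, so q2 = 0.
The clause (~q1) is unit, so q1 = 0.
All clauses hold; q3, q4 can take either value.
A satisfying assignment: q1 ↦ 0; q2 ↦ 0; q3 ↦ 0; q4 ↦ 0; q5 ↦ 1; q6 ↦ 0.

Yes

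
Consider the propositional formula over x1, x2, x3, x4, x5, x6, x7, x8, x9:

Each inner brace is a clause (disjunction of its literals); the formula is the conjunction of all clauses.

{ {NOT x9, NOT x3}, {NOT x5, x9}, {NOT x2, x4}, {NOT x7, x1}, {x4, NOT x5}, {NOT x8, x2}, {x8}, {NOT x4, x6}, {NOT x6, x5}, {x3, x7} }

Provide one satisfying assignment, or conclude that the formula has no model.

(x8) alone gives x8 = true.
(x2) alone gives x2 = true.
(x4) alone gives x4 = true.
(x6) alone gives x6 = true.
(x5) alone gives x5 = true.
(x9) alone gives x9 = true.
(NOT x3) alone gives x3 = false.
(x7) alone gives x7 = true.
(x1) alone gives x1 = true.
Every clause now holds.

x1 ↦ true, x2 ↦ true, x3 ↦ false, x4 ↦ true, x5 ↦ true, x6 ↦ true, x7 ↦ true, x8 ↦ true, x9 ↦ true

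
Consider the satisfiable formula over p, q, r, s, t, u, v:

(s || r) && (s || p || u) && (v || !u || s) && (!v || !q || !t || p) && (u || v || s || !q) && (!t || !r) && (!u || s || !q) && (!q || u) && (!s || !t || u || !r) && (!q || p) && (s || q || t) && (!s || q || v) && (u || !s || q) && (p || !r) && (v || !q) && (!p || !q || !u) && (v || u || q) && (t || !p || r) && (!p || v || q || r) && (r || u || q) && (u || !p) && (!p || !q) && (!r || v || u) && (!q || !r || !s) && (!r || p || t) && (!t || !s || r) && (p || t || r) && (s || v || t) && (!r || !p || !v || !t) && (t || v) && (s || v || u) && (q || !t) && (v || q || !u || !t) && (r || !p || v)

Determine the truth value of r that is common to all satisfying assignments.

Suppose r = false.
The clause (s) is unit, so s = true.
The clause (!t) is unit, so t = false.
The clause (!p) is unit, so p = false.
But (p) is also a unit clause — contradiction.
So every satisfying assignment has r = True.

True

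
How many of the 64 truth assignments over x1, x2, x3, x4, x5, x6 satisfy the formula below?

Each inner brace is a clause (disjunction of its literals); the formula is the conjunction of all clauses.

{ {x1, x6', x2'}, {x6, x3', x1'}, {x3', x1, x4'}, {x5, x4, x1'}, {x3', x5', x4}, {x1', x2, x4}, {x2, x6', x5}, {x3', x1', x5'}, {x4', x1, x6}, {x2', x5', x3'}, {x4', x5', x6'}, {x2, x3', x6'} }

There are 2^6 = 64 truth assignments over (x1, x2, x3, x4, x5, x6).
Split on x1. With x1 = 1, the clauses containing x1 are satisfied and x1' drops from the rest; 8 of the 2^5 = 32 assignments to the other variables satisfy what remains.
With x1 = 0, by the same count on the reduced clause set, 7 assignments work.
(One model: x1=F, x2=F, x3=F, x4=F, x5=F, x6=F.)
Total: 8 + 7 = 15.

15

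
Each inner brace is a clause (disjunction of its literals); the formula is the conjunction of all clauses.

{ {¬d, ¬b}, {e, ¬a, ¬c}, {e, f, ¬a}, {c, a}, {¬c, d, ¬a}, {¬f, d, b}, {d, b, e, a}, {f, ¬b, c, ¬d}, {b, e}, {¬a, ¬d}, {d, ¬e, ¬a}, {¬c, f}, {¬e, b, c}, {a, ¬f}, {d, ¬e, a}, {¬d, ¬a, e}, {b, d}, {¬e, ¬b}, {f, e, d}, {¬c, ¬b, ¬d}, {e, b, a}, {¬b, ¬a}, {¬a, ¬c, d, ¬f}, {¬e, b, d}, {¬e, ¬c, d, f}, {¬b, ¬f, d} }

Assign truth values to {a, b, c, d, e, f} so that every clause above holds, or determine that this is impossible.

Suppose d = False.
From the singleton clause (b), b = True.
From the singleton clause (¬e), e = False.
From the singleton clause (f), f = True.
That conflicts with the unit clause (¬f).
Backtrack on d: now try d = True.
From the singleton clause (¬b), b = False.
From the singleton clause (e), e = True.
From the singleton clause (¬a), a = False.
From the singleton clause (c), c = True.
From the singleton clause (f), f = True.
That conflicts with the unit clause (¬f).
Both values of d lead to a conflict.

UNSATISFIABLE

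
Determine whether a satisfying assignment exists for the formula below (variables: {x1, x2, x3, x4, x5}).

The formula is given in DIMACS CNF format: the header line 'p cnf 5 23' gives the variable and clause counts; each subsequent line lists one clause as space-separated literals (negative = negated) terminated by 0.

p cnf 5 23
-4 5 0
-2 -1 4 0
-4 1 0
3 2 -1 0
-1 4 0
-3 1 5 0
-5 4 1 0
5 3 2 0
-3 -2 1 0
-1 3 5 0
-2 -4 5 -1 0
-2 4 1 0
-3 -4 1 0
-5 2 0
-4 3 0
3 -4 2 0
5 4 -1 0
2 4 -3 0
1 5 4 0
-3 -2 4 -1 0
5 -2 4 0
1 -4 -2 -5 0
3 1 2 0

Branch on x4: set x4 = True.
(x5) alone gives x5 = True.
(x1) alone gives x1 = True.
(x2) alone gives x2 = True.
(x3) alone gives x3 = True.
This assignment satisfies each clause.
A satisfying assignment: x1=True; x2=True; x3=True; x4=True; x5=True.

Satisfiable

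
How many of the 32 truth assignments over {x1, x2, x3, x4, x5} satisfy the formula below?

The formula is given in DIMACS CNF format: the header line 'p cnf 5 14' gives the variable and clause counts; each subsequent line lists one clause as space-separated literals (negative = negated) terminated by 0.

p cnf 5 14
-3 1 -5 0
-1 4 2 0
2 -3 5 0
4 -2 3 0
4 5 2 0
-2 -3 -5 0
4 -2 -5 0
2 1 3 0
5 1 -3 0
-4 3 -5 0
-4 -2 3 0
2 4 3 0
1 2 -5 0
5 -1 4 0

There are 2^5 = 32 truth assignments over (x1, x2, x3, x4, x5).
Split on x1. With x1 = True, the clauses containing x1 are satisfied and ¬x1 drops from the rest; 3 of the 2^4 = 16 assignments to the other variables satisfy what remains.
With x1 = False, by the same count on the reduced clause set, 0 assignments work.
Total: 3 + 0 = 3.

3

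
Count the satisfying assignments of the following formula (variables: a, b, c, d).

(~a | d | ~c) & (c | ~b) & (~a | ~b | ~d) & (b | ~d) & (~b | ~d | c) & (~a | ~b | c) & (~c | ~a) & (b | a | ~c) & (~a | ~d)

There are 2^4 = 16 truth assignments over (a, b, c, d).
Check each against the 9 clauses (columns in the order a, b, c, d):
  F F F F  ✓ satisfies all
  F F F T  ✗ fails (b | ~d)
  F F T F  ✗ fails (b | a | ~c)
  F F T T  ✗ fails (b | ~d)
  F T F F  ✗ fails (c | ~b)
  F T F T  ✗ fails (c | ~b)
  F T T F  ✓ satisfies all
  F T T T  ✓ satisfies all
  T F F F  ✓ satisfies all
  T F F T  ✗ fails (b | ~d)
  T F T F  ✗ fails (~a | d | ~c)
  T F T T  ✗ fails (b | ~d)
  T T F F  ✗ fails (c | ~b)
  T T F T  ✗ fails (c | ~b)
  T T T F  ✗ fails (~a | d | ~c)
  T T T T  ✗ fails (~a | ~b | ~d)
4 of the 16 rows are models.

4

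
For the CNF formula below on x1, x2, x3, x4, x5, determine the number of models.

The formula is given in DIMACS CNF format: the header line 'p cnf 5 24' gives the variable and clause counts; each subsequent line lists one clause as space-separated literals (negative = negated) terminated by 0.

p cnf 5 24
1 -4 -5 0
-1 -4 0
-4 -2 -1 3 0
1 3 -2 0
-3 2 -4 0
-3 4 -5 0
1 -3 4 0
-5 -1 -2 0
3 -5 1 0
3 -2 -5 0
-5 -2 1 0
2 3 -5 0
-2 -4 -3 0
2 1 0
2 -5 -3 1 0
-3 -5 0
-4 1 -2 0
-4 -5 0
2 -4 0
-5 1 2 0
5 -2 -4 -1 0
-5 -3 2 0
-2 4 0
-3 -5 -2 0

There are 2^5 = 32 truth assignments over (x1, x2, x3, x4, x5).
Split on x3. With x3 = True, the clauses containing x3 are satisfied and ¬x3 drops from the rest; 1 of the 2^4 = 16 assignments to the other variables satisfy what remains.
With x3 = False, by the same count on the reduced clause set, 1 assignment works.
Total: 1 + 1 = 2.

2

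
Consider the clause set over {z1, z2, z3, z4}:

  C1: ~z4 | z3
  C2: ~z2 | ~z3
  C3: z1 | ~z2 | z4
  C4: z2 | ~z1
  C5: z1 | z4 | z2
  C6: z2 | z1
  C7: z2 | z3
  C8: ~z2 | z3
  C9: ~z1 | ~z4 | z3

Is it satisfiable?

Unsatisfiable

Case z4 = 0:
Case z2 = 0:
From the singleton clause (~z1), z1 = 0.
That conflicts with the unit clause (z1).
So z2 must be the other value — set z2 = 1.
From the singleton clause (~z3), z3 = 0.
That conflicts with the unit clause (z3).
Either choice for z2 ends in contradiction.
So z4 must be the other value — set z4 = 1.
From the singleton clause (z3), z3 = 1.
From the singleton clause (~z2), z2 = 0.
From the singleton clause (~z1), z1 = 0.
That conflicts with the unit clause (z1).
Either choice for z4 ends in contradiction.
No assignment satisfies every clause.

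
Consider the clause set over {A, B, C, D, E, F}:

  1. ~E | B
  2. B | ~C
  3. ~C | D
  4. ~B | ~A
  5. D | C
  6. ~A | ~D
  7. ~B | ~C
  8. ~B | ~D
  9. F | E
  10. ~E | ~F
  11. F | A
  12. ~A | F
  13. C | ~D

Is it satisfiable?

No

Try E = 0.
From the singleton clause (F), F = 1.
Try B = 1.
From the singleton clause (~A), A = 0.
From the singleton clause (~C), C = 0.
From the singleton clause (D), D = 1.
That conflicts with the unit clause (~D).
Undo B and try B = 0.
From the singleton clause (~C), C = 0.
From the singleton clause (D), D = 1.
That conflicts with the unit clause (~D).
Neither B = 1 nor B = 0 works.
Undo E and try E = 1.
From the singleton clause (B), B = 1.
From the singleton clause (~A), A = 0.
From the singleton clause (~C), C = 0.
From the singleton clause (D), D = 1.
That conflicts with the unit clause (~D).
Neither E = 1 nor E = 0 works.
No assignment satisfies every clause.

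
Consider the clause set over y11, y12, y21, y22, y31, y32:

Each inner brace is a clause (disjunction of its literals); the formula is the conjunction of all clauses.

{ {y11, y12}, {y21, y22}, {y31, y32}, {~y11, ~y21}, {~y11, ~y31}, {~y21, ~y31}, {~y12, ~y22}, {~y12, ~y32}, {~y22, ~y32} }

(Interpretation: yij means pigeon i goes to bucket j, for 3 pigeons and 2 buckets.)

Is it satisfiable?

Branch on y11: set y11 = 1.
Unit clause (~y21) forces y21 = 0.
Unit clause (y22) forces y22 = 1.
Unit clause (~y31) forces y31 = 0.
Unit clause (y32) forces y32 = 1.
That conflicts with the unit clause (~y32).
Undo y11 and try y11 = 0.
Unit clause (y12) forces y12 = 1.
Unit clause (~y22) forces y22 = 0.
Unit clause (y21) forces y21 = 1.
Unit clause (~y31) forces y31 = 0.
Unit clause (y32) forces y32 = 1.
That conflicts with the unit clause (~y32).
Either choice for y11 ends in contradiction.
No assignment satisfies every clause.

Unsatisfiable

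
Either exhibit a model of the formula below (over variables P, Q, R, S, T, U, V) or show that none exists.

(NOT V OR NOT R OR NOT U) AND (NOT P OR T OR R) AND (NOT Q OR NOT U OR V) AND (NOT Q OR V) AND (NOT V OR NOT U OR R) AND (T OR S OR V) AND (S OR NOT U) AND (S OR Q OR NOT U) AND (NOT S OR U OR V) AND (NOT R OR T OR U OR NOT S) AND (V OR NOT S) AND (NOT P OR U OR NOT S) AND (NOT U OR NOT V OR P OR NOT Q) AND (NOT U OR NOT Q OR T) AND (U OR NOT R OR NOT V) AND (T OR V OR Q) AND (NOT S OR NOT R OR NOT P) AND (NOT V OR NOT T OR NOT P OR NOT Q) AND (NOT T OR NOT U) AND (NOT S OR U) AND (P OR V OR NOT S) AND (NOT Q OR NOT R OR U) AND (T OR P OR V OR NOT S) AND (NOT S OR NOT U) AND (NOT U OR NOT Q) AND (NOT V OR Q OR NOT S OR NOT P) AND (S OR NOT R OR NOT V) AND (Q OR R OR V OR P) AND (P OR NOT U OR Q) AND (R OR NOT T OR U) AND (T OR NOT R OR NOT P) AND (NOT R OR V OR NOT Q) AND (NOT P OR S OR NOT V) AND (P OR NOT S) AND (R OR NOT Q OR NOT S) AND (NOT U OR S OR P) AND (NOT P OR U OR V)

P ↦ false,  Q ↦ false,  R ↦ true,  S ↦ false,  T ↦ true,  U ↦ false,  V ↦ false

Case Q = false:
Case S = false:
Unit clause (NOT U) forces U = false.
Case T = true:
Unit clause (R) forces R = true.
Unit clause (NOT V) forces V = false.
Unit clause (NOT P) forces P = false.
Every clause now holds.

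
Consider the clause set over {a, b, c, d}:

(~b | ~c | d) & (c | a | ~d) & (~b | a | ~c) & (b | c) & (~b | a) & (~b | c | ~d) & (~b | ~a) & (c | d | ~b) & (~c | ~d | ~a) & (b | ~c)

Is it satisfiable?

Case b = 1:
(a) alone gives a = 1.
Now (~a) is unsatisfied and unit — conflict.
Backtrack on b: now try b = 0.
(c) alone gives c = 1.
Now (~c) is unsatisfied and unit — conflict.
Either choice for b ends in contradiction.
No assignment satisfies every clause.

No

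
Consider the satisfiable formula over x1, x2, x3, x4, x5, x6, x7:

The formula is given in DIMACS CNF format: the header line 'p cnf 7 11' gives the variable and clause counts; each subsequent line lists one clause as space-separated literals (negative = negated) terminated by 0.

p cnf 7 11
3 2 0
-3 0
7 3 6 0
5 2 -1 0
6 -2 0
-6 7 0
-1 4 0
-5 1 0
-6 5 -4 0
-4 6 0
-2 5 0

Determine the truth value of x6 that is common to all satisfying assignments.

True

Suppose x6 = False.
Unit clause (¬x3) forces x3 = False.
Unit clause (x2) forces x2 = True.
But (¬x2) is also a unit clause — contradiction.
So every satisfying assignment has x6 = True.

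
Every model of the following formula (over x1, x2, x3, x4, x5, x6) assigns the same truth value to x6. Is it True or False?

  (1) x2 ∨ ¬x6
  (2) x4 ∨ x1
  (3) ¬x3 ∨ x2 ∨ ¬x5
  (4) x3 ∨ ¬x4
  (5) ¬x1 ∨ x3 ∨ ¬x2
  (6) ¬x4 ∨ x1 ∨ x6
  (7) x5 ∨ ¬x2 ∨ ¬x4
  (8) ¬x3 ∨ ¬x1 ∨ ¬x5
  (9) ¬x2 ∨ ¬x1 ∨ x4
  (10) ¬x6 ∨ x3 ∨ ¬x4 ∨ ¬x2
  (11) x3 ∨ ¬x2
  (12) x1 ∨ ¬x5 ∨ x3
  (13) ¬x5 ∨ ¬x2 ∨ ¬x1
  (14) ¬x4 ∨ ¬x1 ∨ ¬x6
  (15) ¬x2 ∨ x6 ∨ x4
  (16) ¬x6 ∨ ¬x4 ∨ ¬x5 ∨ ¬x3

False

Suppose x6 = True.
Unit clause (x2) forces x2 = True.
Unit clause (x3) forces x3 = True.
Branch on x4: set x4 = True.
Unit clause (x5) forces x5 = True.
But (¬x5) is also a unit clause — contradiction.
Backtrack on x4: now try x4 = False.
Unit clause (x1) forces x1 = True.
But (¬x1) is also a unit clause — contradiction.
Both values of x4 lead to a conflict.
So every satisfying assignment has x6 = False.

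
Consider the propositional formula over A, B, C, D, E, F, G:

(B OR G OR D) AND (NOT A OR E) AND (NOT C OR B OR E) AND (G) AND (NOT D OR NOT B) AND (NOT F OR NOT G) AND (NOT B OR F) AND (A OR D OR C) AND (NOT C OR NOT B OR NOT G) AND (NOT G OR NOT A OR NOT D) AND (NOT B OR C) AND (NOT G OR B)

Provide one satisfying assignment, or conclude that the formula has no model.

UNSATISFIABLE

(G) alone gives G = true.
(NOT F) alone gives F = false.
(NOT B) alone gives B = false.
Now (B) is unsatisfied and unit — conflict.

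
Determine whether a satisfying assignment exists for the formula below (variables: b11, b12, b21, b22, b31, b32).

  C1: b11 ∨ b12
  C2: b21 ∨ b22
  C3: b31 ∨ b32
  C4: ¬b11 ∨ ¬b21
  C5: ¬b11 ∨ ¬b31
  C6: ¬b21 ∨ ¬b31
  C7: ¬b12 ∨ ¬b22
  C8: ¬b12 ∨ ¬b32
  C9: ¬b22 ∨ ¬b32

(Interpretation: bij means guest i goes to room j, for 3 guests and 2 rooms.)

No

Suppose b11 = True.
Unit clause (¬b21) forces b21 = False.
Unit clause (b22) forces b22 = True.
Unit clause (¬b31) forces b31 = False.
Unit clause (b32) forces b32 = True.
That conflicts with the unit clause (¬b32).
Undo b11 and try b11 = False.
Unit clause (b12) forces b12 = True.
Unit clause (¬b22) forces b22 = False.
Unit clause (b21) forces b21 = True.
Unit clause (¬b31) forces b31 = False.
Unit clause (b32) forces b32 = True.
That conflicts with the unit clause (¬b32).
Neither b11 = True nor b11 = False works.
No assignment satisfies every clause.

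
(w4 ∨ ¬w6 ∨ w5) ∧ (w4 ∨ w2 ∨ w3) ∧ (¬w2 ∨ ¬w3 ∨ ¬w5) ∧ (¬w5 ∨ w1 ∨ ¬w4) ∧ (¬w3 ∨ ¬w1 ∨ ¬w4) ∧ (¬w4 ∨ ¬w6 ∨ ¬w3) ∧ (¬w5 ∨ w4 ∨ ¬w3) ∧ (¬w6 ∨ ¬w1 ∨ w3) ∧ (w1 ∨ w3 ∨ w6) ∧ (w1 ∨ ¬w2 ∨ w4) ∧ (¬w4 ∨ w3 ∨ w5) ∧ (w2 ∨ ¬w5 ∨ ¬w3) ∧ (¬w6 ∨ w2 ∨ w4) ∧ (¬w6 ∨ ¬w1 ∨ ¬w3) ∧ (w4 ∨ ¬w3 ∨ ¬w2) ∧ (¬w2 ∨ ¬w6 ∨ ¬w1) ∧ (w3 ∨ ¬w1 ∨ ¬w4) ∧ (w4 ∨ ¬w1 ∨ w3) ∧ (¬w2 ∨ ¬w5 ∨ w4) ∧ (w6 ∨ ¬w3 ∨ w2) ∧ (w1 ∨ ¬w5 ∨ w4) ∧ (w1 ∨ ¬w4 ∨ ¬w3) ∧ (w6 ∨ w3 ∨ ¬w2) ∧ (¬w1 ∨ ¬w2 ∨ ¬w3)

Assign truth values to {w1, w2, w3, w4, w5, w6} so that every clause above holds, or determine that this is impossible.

Suppose w4 = True.
Suppose w5 = False.
(w3) alone gives w3 = True.
(¬w1) alone gives w1 = False.
But (w1) is also a unit clause — contradiction.
Backtrack on w5: now try w5 = True.
(w1) alone gives w1 = True.
(¬w3) alone gives w3 = False.
But (w3) is also a unit clause — contradiction.
Both values of w5 lead to a conflict.
Backtrack on w4: now try w4 = False.
Suppose w6 = False.
Suppose w2 = True.
(w1) alone gives w1 = True.
(¬w3) alone gives w3 = False.
But (w3) is also a unit clause — contradiction.
Backtrack on w2: now try w2 = False.
(w3) alone gives w3 = True.
But (¬w3) is also a unit clause — contradiction.
Both values of w2 lead to a conflict.
Backtrack on w6: now try w6 = True.
(w5) alone gives w5 = True.
(¬w3) alone gives w3 = False.
(w2) alone gives w2 = True.
But (¬w2) is also a unit clause — contradiction.
Both values of w6 lead to a conflict.
Both values of w4 lead to a conflict.

UNSATISFIABLE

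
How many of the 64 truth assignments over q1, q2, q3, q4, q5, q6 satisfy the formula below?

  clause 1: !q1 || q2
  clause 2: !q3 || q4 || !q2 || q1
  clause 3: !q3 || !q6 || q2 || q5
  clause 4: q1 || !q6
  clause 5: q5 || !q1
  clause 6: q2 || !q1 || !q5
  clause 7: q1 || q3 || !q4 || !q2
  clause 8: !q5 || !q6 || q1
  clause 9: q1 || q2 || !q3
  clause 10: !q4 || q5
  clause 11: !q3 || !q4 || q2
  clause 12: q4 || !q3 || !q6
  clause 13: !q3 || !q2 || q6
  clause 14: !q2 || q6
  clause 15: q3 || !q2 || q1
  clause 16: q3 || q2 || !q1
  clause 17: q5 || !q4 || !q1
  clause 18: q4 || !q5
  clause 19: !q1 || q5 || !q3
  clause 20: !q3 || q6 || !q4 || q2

4

There are 2^6 = 64 truth assignments over (q1, q2, q3, q4, q5, q6).
Split on q5. With q5 = true, the clauses containing q5 are satisfied and !q5 drops from the rest; 3 of the 2^5 = 32 assignments to the other variables satisfy what remains.
With q5 = false, by the same count on the reduced clause set, 1 assignment works.
Total: 3 + 1 = 4.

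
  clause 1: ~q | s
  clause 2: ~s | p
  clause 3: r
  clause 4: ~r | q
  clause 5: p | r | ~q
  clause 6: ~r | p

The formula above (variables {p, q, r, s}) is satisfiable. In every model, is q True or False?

True

Suppose q = 0.
The clause (r) is unit, so r = 1.
Now (~r) is unsatisfied and unit — conflict.
So every satisfying assignment has q = True.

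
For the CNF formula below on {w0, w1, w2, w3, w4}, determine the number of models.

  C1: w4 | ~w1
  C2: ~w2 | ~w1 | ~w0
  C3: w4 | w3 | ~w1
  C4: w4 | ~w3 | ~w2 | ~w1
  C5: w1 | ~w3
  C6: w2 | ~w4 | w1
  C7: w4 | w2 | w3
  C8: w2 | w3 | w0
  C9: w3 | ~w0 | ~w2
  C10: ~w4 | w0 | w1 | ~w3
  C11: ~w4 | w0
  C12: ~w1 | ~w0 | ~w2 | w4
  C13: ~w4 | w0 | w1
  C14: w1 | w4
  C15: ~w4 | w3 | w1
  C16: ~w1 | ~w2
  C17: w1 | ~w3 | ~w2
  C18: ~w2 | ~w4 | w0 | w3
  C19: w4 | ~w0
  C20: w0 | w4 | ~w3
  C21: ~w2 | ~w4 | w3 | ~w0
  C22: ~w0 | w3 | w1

There are 2^5 = 32 truth assignments over (w0, w1, w2, w3, w4).
Split on w4. With w4 = 1, the clauses containing w4 are satisfied and ~w4 drops from the rest; 2 of the 2^4 = 16 assignments to the other variables satisfy what remains.
With w4 = 0, by the same count on the reduced clause set, 0 assignments work.
Total: 2 + 0 = 2.

2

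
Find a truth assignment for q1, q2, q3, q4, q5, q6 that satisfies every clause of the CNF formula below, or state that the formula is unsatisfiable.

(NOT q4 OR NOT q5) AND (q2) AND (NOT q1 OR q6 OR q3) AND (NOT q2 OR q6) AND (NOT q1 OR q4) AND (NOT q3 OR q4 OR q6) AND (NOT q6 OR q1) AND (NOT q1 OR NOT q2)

From the singleton clause (q2), q2 = true.
From the singleton clause (q6), q6 = true.
From the singleton clause (q1), q1 = true.
That conflicts with the unit clause (NOT q1).

UNSATISFIABLE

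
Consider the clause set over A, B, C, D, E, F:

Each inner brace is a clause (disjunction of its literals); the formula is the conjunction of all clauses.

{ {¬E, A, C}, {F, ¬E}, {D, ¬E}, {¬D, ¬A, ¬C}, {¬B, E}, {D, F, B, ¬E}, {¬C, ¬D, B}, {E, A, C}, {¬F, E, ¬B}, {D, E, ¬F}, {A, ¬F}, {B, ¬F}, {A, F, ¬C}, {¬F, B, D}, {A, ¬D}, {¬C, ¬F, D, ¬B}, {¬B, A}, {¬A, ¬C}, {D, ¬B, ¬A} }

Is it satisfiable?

Yes, satisfiable

Try F = False.
The clause (¬E) is unit, so E = False.
The clause (¬B) is unit, so B = False.
Try C = False.
The clause (A) is unit, so A = True.
Every clause is now satisfied; D is unconstrained.
A satisfying assignment: A ↦ True; B ↦ False; C ↦ False; D ↦ False; E ↦ False; F ↦ False.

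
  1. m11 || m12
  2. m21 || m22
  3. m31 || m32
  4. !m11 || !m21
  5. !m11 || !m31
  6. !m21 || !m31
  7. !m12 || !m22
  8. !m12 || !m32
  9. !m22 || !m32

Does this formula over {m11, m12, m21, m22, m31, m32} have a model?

No, unsatisfiable

Try m11 = true.
(!m21) alone gives m21 = false.
(m22) alone gives m22 = true.
(!m31) alone gives m31 = false.
(m32) alone gives m32 = true.
But (!m32) is also a unit clause — contradiction.
So m11 must be the other value — set m11 = false.
(m12) alone gives m12 = true.
(!m22) alone gives m22 = false.
(m21) alone gives m21 = true.
(!m31) alone gives m31 = false.
(m32) alone gives m32 = true.
But (!m32) is also a unit clause — contradiction.
Neither m11 = true nor m11 = false works.
No assignment satisfies every clause.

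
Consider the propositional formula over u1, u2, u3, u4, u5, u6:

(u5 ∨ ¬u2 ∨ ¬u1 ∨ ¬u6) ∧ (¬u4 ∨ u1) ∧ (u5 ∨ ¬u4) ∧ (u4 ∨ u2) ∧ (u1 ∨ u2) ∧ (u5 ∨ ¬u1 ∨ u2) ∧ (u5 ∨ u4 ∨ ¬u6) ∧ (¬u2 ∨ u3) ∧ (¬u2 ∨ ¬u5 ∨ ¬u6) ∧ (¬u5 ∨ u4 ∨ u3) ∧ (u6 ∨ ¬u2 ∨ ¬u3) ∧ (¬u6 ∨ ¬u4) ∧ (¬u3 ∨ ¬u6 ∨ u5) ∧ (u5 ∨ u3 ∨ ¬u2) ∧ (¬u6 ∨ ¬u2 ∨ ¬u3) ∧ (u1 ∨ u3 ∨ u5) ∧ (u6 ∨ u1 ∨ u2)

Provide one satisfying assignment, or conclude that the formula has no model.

Branch on u4: set u4 = True.
The clause (u1) is unit, so u1 = True.
The clause (u5) is unit, so u5 = True.
The clause (¬u6) is unit, so u6 = False.
Branch on u2: set u2 = False.
Every clause is now satisfied; u3 is unconstrained.

u1=True,  u2=False,  u3=False,  u4=True,  u5=True,  u6=False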